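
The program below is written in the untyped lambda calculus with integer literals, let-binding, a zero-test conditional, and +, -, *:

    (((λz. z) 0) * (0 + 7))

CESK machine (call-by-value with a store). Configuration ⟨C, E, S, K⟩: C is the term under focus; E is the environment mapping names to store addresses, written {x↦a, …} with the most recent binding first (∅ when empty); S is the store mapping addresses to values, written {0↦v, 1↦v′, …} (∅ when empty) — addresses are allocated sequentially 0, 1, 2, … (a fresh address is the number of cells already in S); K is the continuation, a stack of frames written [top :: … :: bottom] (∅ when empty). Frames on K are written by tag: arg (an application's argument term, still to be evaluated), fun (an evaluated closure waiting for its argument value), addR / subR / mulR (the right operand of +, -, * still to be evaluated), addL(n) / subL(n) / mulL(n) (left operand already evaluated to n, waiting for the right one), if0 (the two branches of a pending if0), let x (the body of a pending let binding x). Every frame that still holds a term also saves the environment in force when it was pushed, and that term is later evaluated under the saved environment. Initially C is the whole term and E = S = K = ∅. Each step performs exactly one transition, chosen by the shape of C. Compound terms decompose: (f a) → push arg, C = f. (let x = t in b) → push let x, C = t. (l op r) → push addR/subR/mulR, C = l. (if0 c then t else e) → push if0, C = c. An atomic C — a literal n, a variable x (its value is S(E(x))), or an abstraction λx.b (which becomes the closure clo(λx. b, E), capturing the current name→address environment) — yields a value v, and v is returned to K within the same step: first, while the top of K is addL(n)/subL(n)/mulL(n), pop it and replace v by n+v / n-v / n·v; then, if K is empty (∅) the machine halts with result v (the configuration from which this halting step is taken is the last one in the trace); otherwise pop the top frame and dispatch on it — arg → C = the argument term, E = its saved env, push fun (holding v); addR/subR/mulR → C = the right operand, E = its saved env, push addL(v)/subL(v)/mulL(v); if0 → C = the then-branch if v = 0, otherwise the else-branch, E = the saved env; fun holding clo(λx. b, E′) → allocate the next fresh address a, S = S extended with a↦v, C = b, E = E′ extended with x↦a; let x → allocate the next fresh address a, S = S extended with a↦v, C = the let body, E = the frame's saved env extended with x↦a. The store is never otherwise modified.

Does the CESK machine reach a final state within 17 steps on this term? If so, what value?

t=0: [C=(((λz. z) 0) * (0 + 7)) | E=∅ | S=∅ | K=∅]
t=1: [C=((λz. z) 0) | E=∅ | S=∅ | K=[mulR]]
t=2: [C=(λz. z) | E=∅ | S=∅ | K=[arg :: mulR]]
t=3: [C=0 | E=∅ | S=∅ | K=[fun :: mulR]]
t=4: [C=z | E={z↦0} | S={0↦0} | K=[mulR]]
t=5: [C=(0 + 7) | E=∅ | S={0↦0} | K=[mulL(0)]]
t=6: [C=0 | E=∅ | S={0↦0} | K=[addR :: mulL(0)]]
t=7: [C=7 | E=∅ | S={0↦0} | K=[addL(0) :: mulL(0)]]
→ final value 0

Answer: 0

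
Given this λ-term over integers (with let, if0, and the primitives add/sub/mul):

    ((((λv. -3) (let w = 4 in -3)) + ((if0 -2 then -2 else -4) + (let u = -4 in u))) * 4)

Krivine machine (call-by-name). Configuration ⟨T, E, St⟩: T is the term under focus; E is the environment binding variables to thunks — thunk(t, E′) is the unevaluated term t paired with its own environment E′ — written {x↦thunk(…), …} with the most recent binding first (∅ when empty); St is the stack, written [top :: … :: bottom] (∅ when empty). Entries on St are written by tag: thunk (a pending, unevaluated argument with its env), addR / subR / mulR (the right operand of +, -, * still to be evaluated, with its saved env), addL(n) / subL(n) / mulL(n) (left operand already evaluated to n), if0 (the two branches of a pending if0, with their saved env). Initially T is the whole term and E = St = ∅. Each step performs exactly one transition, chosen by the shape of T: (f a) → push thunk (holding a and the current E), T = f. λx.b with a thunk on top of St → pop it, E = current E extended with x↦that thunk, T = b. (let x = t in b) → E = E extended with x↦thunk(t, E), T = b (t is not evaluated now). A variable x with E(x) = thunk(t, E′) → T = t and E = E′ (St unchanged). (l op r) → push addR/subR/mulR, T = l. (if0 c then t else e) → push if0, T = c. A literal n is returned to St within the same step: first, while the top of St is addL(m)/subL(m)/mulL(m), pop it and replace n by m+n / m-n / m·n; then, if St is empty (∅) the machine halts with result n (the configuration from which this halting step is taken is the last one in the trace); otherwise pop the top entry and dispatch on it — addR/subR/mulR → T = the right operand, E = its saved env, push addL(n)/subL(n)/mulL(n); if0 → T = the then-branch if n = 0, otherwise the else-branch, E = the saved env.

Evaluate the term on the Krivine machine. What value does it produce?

0. [T=((((λv. -3) (let w = 4 in -3)) + ((if0 -2 then -2 else -4) + (let u = -4 in u))) * 4) | E=∅ | St=∅]
1. [T=(((λv. -3) (let w = 4 in -3)) + ((if0 -2 then -2 else -4) + (let u = -4 in u))) | E=∅ | St=[mulR]]
2. [T=((λv. -3) (let w = 4 in -3)) | E=∅ | St=[addR :: mulR]]
3. [T=(λv. -3) | E=∅ | St=[thunk :: addR :: mulR]]
4. [T=-3 | E={v↦thunk((let w = 4 in -3), ∅)} | St=[addR :: mulR]]
5. [T=((if0 -2 then -2 else -4) + (let u = -4 in u)) | E=∅ | St=[addL(-3) :: mulR]]
6. [T=(if0 -2 then -2 else -4) | E=∅ | St=[addR :: addL(-3) :: mulR]]
7. [T=-2 | E=∅ | St=[if0 :: addR :: addL(-3) :: mulR]]
8. [T=-4 | E=∅ | St=[addR :: addL(-3) :: mulR]]
9. [T=(let u = -4 in u) | E=∅ | St=[addL(-4) :: addL(-3) :: mulR]]
10. [T=u | E={u↦thunk(-4, ∅)} | St=[addL(-4) :: addL(-3) :: mulR]]
11. [T=-4 | E=∅ | St=[addL(-4) :: addL(-3) :: mulR]]
12. [T=4 | E=∅ | St=[mulL(-11)]]
→ final value -44

Answer: -44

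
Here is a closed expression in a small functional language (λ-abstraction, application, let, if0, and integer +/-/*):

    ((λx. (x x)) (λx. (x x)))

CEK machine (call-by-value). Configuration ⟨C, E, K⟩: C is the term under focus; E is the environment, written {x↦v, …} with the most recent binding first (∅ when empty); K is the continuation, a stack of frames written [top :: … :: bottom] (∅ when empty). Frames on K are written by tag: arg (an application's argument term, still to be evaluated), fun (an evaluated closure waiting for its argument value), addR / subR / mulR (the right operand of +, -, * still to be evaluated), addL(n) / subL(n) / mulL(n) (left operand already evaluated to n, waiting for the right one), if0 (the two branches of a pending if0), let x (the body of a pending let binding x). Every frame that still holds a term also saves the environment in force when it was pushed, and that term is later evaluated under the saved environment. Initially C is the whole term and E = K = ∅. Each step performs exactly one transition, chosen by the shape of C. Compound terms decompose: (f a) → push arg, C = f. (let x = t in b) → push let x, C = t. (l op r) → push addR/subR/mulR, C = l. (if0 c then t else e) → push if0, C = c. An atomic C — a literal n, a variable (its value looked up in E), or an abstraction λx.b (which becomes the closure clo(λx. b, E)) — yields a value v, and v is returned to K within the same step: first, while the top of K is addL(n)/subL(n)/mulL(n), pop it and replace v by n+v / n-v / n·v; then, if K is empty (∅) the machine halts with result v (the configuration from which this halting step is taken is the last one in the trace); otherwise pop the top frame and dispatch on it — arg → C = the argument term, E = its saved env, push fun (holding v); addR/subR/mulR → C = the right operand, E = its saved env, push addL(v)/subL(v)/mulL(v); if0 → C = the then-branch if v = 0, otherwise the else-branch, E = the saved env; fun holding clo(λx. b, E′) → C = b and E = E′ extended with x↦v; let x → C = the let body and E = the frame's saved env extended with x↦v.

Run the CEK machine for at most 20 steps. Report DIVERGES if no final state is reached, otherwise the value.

t=0: [C=((λx. (x x)) (λx. (x x))) | E=∅ | K=∅]
t=1: [C=(λx. (x x)) | E=∅ | K=[arg]]
t=2: [C=(λx. (x x)) | E=∅ | K=[fun]]
t=3: [C=(x x) | E={x↦clo(λx. (x x), ∅)} | K=∅]
t=4: [C=x | E={x↦clo(λx. (x x), ∅)} | K=[arg]]
t=5: [C=x | E={x↦clo(λx. (x x), ∅)} | K=[fun]]
… configuration repeats with period 3 (steps 3–5 recur indefinitely) …

Answer: DIVERGES (no final state within 20 steps)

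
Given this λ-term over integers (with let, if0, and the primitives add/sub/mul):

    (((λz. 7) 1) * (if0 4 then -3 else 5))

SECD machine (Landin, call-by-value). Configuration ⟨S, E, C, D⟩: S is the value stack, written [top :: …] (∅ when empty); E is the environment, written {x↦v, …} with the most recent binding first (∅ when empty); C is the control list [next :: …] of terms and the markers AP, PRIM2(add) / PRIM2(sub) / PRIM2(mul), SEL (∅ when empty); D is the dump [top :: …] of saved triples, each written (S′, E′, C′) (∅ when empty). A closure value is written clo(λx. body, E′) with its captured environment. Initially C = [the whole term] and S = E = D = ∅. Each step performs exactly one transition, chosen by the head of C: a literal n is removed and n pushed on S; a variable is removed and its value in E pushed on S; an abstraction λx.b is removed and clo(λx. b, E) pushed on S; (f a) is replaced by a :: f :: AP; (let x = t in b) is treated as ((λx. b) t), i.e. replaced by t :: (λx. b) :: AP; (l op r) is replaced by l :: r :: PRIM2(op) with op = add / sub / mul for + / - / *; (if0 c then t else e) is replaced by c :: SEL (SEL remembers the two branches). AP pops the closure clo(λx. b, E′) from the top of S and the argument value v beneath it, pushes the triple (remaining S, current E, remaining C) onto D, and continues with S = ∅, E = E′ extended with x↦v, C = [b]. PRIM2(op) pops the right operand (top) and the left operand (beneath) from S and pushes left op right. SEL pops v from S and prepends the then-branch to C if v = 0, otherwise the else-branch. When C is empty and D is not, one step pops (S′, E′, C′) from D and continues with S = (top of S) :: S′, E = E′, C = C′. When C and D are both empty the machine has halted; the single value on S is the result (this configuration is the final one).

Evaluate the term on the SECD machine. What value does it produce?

Answer: 35

Derivation:
step 0: <S=∅, E=∅, C=[(((λz. 7) 1) * (if0 4 then -3 else 5))], D=∅>
step 1: <S=∅, E=∅, C=[((λz. 7) 1) :: (if0 4 then -3 else 5) :: PRIM2(mul)], D=∅>
step 2: <S=∅, E=∅, C=[1 :: (λz. 7) :: AP :: (if0 4 then -3 else 5) :: PRIM2(mul)], D=∅>
step 3: <S=[1], E=∅, C=[(λz. 7) :: AP :: (if0 4 then -3 else 5) :: PRIM2(mul)], D=∅>
step 4: <S=[clo(λz. 7, ∅) :: 1], E=∅, C=[AP :: (if0 4 then -3 else 5) :: PRIM2(mul)], D=∅>
step 5: <S=∅, E={z↦1}, C=[7], D=[(∅, ∅, [(if0 4 then -3 else 5) :: PRIM2(mul)])]>
step 6: <S=[7], E={z↦1}, C=∅, D=[(∅, ∅, [(if0 4 then -3 else 5) :: PRIM2(mul)])]>
step 7: <S=[7], E=∅, C=[(if0 4 then -3 else 5) :: PRIM2(mul)], D=∅>
step 8: <S=[7], E=∅, C=[4 :: SEL :: PRIM2(mul)], D=∅>
step 9: <S=[4 :: 7], E=∅, C=[SEL :: PRIM2(mul)], D=∅>
step 10: <S=[7], E=∅, C=[5 :: PRIM2(mul)], D=∅>
step 11: <S=[5 :: 7], E=∅, C=[PRIM2(mul)], D=∅>
step 12: <S=[35], E=∅, C=∅, D=∅>
→ final value 35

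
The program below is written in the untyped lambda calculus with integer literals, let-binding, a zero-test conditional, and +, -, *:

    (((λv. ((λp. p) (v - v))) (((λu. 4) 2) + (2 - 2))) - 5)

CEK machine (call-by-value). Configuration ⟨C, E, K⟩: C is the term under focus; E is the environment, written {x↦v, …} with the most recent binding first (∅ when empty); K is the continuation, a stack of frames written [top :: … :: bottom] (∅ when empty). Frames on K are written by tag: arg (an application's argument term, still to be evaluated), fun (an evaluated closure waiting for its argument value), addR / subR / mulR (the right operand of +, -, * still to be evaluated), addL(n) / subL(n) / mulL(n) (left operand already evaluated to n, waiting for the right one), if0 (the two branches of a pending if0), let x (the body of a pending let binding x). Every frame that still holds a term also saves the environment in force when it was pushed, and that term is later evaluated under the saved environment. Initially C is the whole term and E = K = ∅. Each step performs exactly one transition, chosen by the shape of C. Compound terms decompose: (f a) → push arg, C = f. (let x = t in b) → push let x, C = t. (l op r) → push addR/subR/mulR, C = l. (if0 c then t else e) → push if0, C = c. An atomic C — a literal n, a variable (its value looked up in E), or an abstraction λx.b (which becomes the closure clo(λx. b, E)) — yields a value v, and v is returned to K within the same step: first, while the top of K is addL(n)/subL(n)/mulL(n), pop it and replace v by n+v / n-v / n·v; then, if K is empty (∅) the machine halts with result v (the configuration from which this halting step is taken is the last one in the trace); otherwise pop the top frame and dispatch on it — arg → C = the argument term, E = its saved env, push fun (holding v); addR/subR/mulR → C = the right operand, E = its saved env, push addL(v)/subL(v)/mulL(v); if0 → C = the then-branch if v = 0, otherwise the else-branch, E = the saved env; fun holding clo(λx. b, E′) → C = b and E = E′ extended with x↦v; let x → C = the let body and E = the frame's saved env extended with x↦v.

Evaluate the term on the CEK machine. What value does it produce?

t=0: <C=(((λv. ((λp. p) (v - v))) (((λu. 4) 2) + (2 - 2))) - 5), E=∅, K=∅>
t=1: <C=((λv. ((λp. p) (v - v))) (((λu. 4) 2) + (2 - 2))), E=∅, K=[subR]>
t=2: <C=(λv. ((λp. p) (v - v))), E=∅, K=[arg :: subR]>
t=3: <C=(((λu. 4) 2) + (2 - 2)), E=∅, K=[fun :: subR]>
t=4: <C=((λu. 4) 2), E=∅, K=[addR :: fun :: subR]>
t=5: <C=(λu. 4), E=∅, K=[arg :: addR :: fun :: subR]>
t=6: <C=2, E=∅, K=[fun :: addR :: fun :: subR]>
t=7: <C=4, E={u↦2}, K=[addR :: fun :: subR]>
t=8: <C=(2 - 2), E=∅, K=[addL(4) :: fun :: subR]>
t=9: <C=2, E=∅, K=[subR :: addL(4) :: fun :: subR]>
t=10: <C=2, E=∅, K=[subL(2) :: addL(4) :: fun :: subR]>
t=11: <C=((λp. p) (v - v)), E={v↦4}, K=[subR]>
t=12: <C=(λp. p), E={v↦4}, K=[arg :: subR]>
t=13: <C=(v - v), E={v↦4}, K=[fun :: subR]>
t=14: <C=v, E={v↦4}, K=[subR :: fun :: subR]>
t=15: <C=v, E={v↦4}, K=[subL(4) :: fun :: subR]>
t=16: <C=p, E={p↦0, v↦4}, K=[subR]>
t=17: <C=5, E=∅, K=[subL(0)]>
→ final value -5

Answer: -5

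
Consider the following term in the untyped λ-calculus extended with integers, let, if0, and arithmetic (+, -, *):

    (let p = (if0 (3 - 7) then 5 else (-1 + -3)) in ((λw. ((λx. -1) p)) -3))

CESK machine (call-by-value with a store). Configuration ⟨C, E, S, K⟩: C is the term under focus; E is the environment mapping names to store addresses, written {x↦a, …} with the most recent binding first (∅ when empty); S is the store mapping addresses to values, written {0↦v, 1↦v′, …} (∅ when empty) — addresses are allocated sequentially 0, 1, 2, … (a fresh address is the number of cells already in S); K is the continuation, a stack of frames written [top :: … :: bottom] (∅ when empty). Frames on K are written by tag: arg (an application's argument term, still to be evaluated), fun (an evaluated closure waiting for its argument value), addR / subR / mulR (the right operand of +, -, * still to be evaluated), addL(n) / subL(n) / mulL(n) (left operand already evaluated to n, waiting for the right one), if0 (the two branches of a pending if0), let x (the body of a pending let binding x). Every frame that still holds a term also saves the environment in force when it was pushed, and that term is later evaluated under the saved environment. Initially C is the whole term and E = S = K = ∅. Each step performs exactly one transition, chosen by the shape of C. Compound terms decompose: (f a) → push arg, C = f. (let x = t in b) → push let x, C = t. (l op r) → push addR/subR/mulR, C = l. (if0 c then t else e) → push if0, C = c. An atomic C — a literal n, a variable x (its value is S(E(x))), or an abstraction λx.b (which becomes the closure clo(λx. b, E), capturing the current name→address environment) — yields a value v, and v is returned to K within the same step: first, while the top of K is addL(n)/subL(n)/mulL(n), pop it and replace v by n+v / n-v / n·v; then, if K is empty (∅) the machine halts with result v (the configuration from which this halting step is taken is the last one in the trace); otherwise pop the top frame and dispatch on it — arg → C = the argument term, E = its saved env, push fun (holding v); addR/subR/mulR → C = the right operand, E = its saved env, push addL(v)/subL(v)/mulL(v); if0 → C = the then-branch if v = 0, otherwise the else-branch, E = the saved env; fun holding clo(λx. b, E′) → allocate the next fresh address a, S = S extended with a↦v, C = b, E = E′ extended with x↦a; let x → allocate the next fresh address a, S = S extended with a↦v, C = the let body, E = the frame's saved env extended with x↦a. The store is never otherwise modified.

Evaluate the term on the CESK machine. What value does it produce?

step 0: <C=(let p = (if0 (3 - 7) then 5 else (-1 + -3)) in ((λw. ((λx. -1) p)) -3)), E=∅, S=∅, K=∅>
step 1: <C=(if0 (3 - 7) then 5 else (-1 + -3)), E=∅, S=∅, K=[let p]>
step 2: <C=(3 - 7), E=∅, S=∅, K=[if0 :: let p]>
step 3: <C=3, E=∅, S=∅, K=[subR :: if0 :: let p]>
step 4: <C=7, E=∅, S=∅, K=[subL(3) :: if0 :: let p]>
step 5: <C=(-1 + -3), E=∅, S=∅, K=[let p]>
step 6: <C=-1, E=∅, S=∅, K=[addR :: let p]>
step 7: <C=-3, E=∅, S=∅, K=[addL(-1) :: let p]>
step 8: <C=((λw. ((λx. -1) p)) -3), E={p↦0}, S={0↦-4}, K=∅>
step 9: <C=(λw. ((λx. -1) p)), E={p↦0}, S={0↦-4}, K=[arg]>
step 10: <C=-3, E={p↦0}, S={0↦-4}, K=[fun]>
step 11: <C=((λx. -1) p), E={w↦1, p↦0}, S={0↦-4, 1↦-3}, K=∅>
step 12: <C=(λx. -1), E={w↦1, p↦0}, S={0↦-4, 1↦-3}, K=[arg]>
step 13: <C=p, E={w↦1, p↦0}, S={0↦-4, 1↦-3}, K=[fun]>
step 14: <C=-1, E={x↦2, w↦1, p↦0}, S={0↦-4, 1↦-3, 2↦-4}, K=∅>
→ final value -1

Answer: -1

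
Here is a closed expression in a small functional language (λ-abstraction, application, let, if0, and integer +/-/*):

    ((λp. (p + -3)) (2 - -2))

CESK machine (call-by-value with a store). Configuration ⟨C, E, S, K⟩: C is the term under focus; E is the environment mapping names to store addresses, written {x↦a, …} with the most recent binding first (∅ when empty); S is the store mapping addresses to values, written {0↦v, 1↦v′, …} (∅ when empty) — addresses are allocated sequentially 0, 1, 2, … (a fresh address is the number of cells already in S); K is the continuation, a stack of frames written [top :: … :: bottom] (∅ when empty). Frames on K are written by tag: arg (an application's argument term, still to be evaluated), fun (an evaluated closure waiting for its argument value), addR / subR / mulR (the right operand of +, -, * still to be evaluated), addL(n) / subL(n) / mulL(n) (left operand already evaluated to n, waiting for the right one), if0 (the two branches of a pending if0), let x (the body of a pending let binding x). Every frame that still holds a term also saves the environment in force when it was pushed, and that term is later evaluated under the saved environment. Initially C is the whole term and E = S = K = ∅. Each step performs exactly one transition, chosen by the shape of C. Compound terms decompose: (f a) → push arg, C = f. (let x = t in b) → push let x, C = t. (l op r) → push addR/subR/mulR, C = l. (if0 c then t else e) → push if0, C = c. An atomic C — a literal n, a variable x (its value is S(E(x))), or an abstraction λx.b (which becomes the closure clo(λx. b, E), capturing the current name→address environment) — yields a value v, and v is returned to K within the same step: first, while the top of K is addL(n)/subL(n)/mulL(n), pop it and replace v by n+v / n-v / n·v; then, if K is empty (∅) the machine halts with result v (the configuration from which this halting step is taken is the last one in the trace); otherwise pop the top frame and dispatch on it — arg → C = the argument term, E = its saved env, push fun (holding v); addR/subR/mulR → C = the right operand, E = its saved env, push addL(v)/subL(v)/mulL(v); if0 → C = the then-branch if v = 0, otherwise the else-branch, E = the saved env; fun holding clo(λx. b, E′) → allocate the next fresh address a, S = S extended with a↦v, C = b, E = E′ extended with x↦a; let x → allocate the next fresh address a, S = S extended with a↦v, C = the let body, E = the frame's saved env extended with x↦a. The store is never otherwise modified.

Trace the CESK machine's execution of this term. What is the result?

step 0: ⟨C=((λp. (p + -3)) (2 - -2)); E=∅; S=∅; K=∅⟩
step 1: ⟨C=(λp. (p + -3)); E=∅; S=∅; K=[arg]⟩
step 2: ⟨C=(2 - -2); E=∅; S=∅; K=[fun]⟩
step 3: ⟨C=2; E=∅; S=∅; K=[subR :: fun]⟩
step 4: ⟨C=-2; E=∅; S=∅; K=[subL(2) :: fun]⟩
step 5: ⟨C=(p + -3); E={p↦0}; S={0↦4}; K=∅⟩
step 6: ⟨C=p; E={p↦0}; S={0↦4}; K=[addR]⟩
step 7: ⟨C=-3; E={p↦0}; S={0↦4}; K=[addL(4)]⟩
→ final value 1

Answer: 1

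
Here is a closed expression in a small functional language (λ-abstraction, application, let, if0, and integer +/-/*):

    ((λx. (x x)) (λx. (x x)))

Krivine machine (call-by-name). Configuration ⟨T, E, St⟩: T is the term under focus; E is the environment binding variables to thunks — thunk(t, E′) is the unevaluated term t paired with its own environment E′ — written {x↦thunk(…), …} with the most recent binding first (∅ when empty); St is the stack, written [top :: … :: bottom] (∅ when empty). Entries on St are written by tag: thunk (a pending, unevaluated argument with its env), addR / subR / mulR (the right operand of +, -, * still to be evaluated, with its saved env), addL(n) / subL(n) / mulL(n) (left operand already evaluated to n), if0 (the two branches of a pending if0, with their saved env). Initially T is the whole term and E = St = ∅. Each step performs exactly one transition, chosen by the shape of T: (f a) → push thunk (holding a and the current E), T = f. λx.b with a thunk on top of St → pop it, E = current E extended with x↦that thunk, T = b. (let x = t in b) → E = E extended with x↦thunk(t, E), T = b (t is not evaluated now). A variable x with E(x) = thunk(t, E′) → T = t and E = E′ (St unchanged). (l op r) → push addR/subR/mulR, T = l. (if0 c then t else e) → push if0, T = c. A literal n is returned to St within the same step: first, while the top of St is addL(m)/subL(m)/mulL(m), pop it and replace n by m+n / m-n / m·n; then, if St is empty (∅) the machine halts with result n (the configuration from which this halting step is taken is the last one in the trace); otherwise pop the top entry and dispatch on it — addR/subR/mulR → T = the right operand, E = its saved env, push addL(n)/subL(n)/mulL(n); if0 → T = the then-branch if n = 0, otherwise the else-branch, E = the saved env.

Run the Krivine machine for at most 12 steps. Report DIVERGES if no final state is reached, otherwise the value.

step 0: [T=((λx. (x x)) (λx. (x x))) | E=∅ | St=∅]
step 1: [T=(λx. (x x)) | E=∅ | St=[thunk]]
step 2: [T=(x x) | E={x↦thunk((λx. (x x)), ∅)} | St=∅]
step 3: [T=x | E={x↦thunk((λx. (x x)), ∅)} | St=[thunk]]
step 4: [T=(λx. (x x)) | E=∅ | St=[thunk]]
step 5: [T=(x x) | E={x↦thunk(x, {x↦thunk((λx. (x x)), ∅)})} | St=∅]
step 6: [T=x | E={x↦thunk(x, {x↦thunk((λx. (x x)), ∅)})} | St=[thunk]]
step 7: [T=x | E={x↦thunk((λx. (x x)), ∅)} | St=[thunk]]
step 8: [T=(λx. (x x)) | E=∅ | St=[thunk]]
step 9: [T=(x x) | E={x↦thunk(x, {x↦thunk(x, {x↦thunk((λx. (x x)), ∅)})})} | St=∅]
step 10: [T=x | E={x↦thunk(x, {x↦thunk(x, {x↦thunk((λx. (x x)), ∅)})})} | St=[thunk]]
step 11: [T=x | E={x↦thunk(x, {x↦thunk((λx. (x x)), ∅)})} | St=[thunk]]
step 12: [T=x | E={x↦thunk((λx. (x x)), ∅)} | St=[thunk]]
→ 12 transitions taken and the configuration is still not final: no result within 12 steps

Answer: DIVERGES (no final state within 12 steps)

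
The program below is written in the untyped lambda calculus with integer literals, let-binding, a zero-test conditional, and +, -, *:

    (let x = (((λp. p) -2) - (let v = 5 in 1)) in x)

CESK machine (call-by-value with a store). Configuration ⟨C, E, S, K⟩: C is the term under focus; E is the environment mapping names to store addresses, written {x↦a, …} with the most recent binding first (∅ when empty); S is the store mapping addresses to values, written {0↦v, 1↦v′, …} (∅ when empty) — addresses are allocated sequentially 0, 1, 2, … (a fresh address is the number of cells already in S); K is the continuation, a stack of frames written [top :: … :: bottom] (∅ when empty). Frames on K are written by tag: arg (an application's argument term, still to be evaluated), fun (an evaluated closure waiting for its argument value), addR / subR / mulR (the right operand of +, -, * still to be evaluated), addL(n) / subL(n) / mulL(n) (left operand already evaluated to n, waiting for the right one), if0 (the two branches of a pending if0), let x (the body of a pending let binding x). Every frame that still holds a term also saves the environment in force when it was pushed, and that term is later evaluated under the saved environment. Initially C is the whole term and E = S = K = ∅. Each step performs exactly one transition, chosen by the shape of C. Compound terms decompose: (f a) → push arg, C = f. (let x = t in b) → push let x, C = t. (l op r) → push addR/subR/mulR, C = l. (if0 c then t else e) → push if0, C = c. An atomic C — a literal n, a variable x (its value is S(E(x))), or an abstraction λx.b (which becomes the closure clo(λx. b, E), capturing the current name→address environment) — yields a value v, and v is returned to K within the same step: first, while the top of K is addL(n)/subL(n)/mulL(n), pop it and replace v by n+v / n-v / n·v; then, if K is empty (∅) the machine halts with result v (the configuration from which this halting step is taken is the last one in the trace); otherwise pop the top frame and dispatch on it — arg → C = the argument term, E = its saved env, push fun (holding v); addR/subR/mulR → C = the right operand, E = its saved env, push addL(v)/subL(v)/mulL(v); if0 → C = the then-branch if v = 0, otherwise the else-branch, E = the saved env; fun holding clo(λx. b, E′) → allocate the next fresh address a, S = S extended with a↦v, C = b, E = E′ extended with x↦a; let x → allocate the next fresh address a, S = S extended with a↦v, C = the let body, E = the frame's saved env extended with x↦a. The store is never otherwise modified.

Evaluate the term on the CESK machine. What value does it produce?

Answer: -3

Execution trace:
0. ⟨C=(let x = (((λp. p) -2) - (let v = 5 in 1)) in x); E=∅; S=∅; K=∅⟩
1. ⟨C=(((λp. p) -2) - (let v = 5 in 1)); E=∅; S=∅; K=[let x]⟩
2. ⟨C=((λp. p) -2); E=∅; S=∅; K=[subR :: let x]⟩
3. ⟨C=(λp. p); E=∅; S=∅; K=[arg :: subR :: let x]⟩
4. ⟨C=-2; E=∅; S=∅; K=[fun :: subR :: let x]⟩
5. ⟨C=p; E={p↦0}; S={0↦-2}; K=[subR :: let x]⟩
6. ⟨C=(let v = 5 in 1); E=∅; S={0↦-2}; K=[subL(-2) :: let x]⟩
7. ⟨C=5; E=∅; S={0↦-2}; K=[let v :: subL(-2) :: let x]⟩
8. ⟨C=1; E={v↦1}; S={0↦-2, 1↦5}; K=[subL(-2) :: let x]⟩
9. ⟨C=x; E={x↦2}; S={0↦-2, 1↦5, 2↦-3}; K=∅⟩
→ final value -3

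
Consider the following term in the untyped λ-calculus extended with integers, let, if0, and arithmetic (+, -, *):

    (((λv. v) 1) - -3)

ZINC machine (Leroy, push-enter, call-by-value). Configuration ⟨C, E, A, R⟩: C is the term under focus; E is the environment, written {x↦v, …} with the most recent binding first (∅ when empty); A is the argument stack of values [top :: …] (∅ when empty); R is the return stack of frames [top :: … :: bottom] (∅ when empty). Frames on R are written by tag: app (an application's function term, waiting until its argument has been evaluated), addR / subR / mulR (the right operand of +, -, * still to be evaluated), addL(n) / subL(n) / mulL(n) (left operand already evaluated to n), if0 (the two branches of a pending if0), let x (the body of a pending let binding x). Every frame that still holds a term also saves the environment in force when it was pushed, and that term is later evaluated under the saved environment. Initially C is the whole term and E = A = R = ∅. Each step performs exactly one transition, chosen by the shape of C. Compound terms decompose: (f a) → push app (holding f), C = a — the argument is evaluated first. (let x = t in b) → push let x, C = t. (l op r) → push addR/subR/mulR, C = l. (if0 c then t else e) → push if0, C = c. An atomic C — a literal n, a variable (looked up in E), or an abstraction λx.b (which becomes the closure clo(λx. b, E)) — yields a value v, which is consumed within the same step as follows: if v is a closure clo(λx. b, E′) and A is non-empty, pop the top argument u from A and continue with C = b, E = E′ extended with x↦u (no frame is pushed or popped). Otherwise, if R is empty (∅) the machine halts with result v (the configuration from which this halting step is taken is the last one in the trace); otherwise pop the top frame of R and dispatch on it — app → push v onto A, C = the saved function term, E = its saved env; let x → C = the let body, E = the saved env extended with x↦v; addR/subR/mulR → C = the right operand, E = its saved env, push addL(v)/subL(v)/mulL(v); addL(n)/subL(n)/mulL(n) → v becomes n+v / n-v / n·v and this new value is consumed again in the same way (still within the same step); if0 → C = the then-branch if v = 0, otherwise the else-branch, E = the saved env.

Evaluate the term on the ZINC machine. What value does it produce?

[0] <C=(((λv. v) 1) - -3), E=∅, A=∅, R=∅>
[1] <C=((λv. v) 1), E=∅, A=∅, R=[subR]>
[2] <C=1, E=∅, A=∅, R=[app :: subR]>
[3] <C=(λv. v), E=∅, A=[1], R=[subR]>
[4] <C=v, E={v↦1}, A=∅, R=[subR]>
[5] <C=-3, E=∅, A=∅, R=[subL(1)]>
→ final value 4

Answer: 4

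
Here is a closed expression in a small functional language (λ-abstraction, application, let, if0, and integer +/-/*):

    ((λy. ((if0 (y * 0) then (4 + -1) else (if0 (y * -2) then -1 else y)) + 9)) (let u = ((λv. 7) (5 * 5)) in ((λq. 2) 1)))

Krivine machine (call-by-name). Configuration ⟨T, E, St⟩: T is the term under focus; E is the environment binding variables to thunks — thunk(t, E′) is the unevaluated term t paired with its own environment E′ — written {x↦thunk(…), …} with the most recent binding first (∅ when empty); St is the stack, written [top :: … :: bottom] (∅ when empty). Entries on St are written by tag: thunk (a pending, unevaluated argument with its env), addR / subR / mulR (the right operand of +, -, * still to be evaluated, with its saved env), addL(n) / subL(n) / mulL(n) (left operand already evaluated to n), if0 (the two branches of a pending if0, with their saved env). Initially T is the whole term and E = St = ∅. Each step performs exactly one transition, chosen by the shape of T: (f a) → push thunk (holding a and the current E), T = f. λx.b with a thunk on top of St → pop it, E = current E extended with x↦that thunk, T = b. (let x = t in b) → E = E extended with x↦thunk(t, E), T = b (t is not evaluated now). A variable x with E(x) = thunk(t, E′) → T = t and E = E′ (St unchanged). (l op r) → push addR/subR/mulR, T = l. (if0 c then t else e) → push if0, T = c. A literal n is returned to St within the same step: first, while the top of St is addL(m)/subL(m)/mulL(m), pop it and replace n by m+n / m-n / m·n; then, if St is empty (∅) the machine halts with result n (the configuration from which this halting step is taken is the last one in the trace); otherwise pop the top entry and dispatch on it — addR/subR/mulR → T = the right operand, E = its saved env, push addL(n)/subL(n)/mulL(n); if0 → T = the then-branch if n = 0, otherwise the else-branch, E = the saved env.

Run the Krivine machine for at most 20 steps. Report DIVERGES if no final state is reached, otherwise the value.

[0] [T=((λy. ((if0 (y * 0) then (4 + -1) else (if0 (y * -2) then -1 else y)) + 9)) (let u = ((λv. 7) (5 * 5)) in ((λq. 2) 1))) | E=∅ | St=∅]
[1] [T=(λy. ((if0 (y * 0) then (4 + -1) else (if0 (y * -2) then -1 else y)) + 9)) | E=∅ | St=[thunk]]
[2] [T=((if0 (y * 0) then (4 + -1) else (if0 (y * -2) then -1 else y)) + 9) | E={y↦thunk((let u = ((λv. 7) (5 * 5)) in ((λq. 2) 1)), ∅)} | St=∅]
[3] [T=(if0 (y * 0) then (4 + -1) else (if0 (y * -2) then -1 else y)) | E={y↦thunk((let u = ((λv. 7) (5 * 5)) in ((λq. 2) 1)), ∅)} | St=[addR]]
[4] [T=(y * 0) | E={y↦thunk((let u = ((λv. 7) (5 * 5)) in ((λq. 2) 1)), ∅)} | St=[if0 :: addR]]
[5] [T=y | E={y↦thunk((let u = ((λv. 7) (5 * 5)) in ((λq. 2) 1)), ∅)} | St=[mulR :: if0 :: addR]]
[6] [T=(let u = ((λv. 7) (5 * 5)) in ((λq. 2) 1)) | E=∅ | St=[mulR :: if0 :: addR]]
[7] [T=((λq. 2) 1) | E={u↦thunk(((λv. 7) (5 * 5)), ∅)} | St=[mulR :: if0 :: addR]]
[8] [T=(λq. 2) | E={u↦thunk(((λv. 7) (5 * 5)), ∅)} | St=[thunk :: mulR :: if0 :: addR]]
[9] [T=2 | E={q↦thunk(1, {u↦thunk(((λv. 7) (5 * 5)), ∅)}), u↦thunk(((λv. 7) (5 * 5)), ∅)} | St=[mulR :: if0 :: addR]]
[10] [T=0 | E={y↦thunk((let u = ((λv. 7) (5 * 5)) in ((λq. 2) 1)), ∅)} | St=[mulL(2) :: if0 :: addR]]
[11] [T=(4 + -1) | E={y↦thunk((let u = ((λv. 7) (5 * 5)) in ((λq. 2) 1)), ∅)} | St=[addR]]
[12] [T=4 | E={y↦thunk((let u = ((λv. 7) (5 * 5)) in ((λq. 2) 1)), ∅)} | St=[addR :: addR]]
[13] [T=-1 | E={y↦thunk((let u = ((λv. 7) (5 * 5)) in ((λq. 2) 1)), ∅)} | St=[addL(4) :: addR]]
[14] [T=9 | E={y↦thunk((let u = ((λv. 7) (5 * 5)) in ((λq. 2) 1)), ∅)} | St=[addL(3)]]
→ final value 12

Answer: 12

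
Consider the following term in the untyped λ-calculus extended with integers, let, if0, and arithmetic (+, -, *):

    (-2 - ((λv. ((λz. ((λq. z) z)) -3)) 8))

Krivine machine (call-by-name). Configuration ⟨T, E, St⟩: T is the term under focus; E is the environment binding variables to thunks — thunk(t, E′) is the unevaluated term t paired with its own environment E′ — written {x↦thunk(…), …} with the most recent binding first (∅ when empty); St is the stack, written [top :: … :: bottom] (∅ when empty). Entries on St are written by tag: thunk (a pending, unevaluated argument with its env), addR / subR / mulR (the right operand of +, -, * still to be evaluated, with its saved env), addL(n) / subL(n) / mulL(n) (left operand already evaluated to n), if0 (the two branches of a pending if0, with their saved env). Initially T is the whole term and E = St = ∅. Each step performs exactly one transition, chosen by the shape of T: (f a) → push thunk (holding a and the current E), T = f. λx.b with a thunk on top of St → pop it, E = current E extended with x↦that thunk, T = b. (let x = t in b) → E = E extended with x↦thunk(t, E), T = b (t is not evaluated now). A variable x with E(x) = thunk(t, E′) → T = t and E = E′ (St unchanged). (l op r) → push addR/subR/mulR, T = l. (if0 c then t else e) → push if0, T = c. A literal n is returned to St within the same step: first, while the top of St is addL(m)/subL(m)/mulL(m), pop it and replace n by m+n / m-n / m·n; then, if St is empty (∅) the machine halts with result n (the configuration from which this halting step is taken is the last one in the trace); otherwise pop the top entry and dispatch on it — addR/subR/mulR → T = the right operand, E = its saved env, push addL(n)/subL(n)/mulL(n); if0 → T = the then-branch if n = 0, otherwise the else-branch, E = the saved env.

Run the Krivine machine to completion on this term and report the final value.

Answer: 1

Execution trace:
t=0: <T=(-2 - ((λv. ((λz. ((λq. z) z)) -3)) 8)), E=∅, St=∅>
t=1: <T=-2, E=∅, St=[subR]>
t=2: <T=((λv. ((λz. ((λq. z) z)) -3)) 8), E=∅, St=[subL(-2)]>
t=3: <T=(λv. ((λz. ((λq. z) z)) -3)), E=∅, St=[thunk :: subL(-2)]>
t=4: <T=((λz. ((λq. z) z)) -3), E={v↦thunk(8, ∅)}, St=[subL(-2)]>
t=5: <T=(λz. ((λq. z) z)), E={v↦thunk(8, ∅)}, St=[thunk :: subL(-2)]>
t=6: <T=((λq. z) z), E={z↦thunk(-3, {v↦thunk(8, ∅)}), v↦thunk(8, ∅)}, St=[subL(-2)]>
t=7: <T=(λq. z), E={z↦thunk(-3, {v↦thunk(8, ∅)}), v↦thunk(8, ∅)}, St=[thunk :: subL(-2)]>
t=8: <T=z, E={q↦thunk(z, {z↦thunk(-3, {v↦thunk(8, ∅)}), v↦thunk(8, ∅)}), z↦thunk(-3, {v↦thunk(8, ∅)}), v↦thunk(8, ∅)}, St=[subL(-2)]>
t=9: <T=-3, E={v↦thunk(8, ∅)}, St=[subL(-2)]>
→ final value 1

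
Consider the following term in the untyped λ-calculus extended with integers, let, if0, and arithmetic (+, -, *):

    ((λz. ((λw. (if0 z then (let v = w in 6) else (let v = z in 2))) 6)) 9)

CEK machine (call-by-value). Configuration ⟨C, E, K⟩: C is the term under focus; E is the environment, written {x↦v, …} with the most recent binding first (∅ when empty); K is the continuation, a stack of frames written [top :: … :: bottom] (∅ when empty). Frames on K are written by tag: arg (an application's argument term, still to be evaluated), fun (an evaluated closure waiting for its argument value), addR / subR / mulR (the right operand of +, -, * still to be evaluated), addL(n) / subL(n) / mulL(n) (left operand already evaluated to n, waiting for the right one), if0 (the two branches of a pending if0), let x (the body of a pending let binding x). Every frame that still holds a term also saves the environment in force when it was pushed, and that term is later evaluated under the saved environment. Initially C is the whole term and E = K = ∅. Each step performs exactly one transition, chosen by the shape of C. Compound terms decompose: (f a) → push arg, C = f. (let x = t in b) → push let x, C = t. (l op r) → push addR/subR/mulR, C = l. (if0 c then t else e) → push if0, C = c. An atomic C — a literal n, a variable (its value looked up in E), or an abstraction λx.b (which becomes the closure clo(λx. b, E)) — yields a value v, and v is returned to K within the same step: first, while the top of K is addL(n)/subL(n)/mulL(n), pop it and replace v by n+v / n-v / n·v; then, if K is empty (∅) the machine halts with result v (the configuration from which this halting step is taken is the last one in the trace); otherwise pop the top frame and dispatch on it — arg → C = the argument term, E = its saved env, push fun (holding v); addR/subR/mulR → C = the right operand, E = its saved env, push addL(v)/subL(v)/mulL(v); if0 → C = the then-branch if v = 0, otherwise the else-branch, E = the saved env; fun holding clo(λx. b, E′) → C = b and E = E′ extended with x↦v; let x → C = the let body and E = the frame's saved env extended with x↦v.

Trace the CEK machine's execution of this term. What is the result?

[0] <C=((λz. ((λw. (if0 z then (let v = w in 6) else (let v = z in 2))) 6)) 9), E=∅, K=∅>
[1] <C=(λz. ((λw. (if0 z then (let v = w in 6) else (let v = z in 2))) 6)), E=∅, K=[arg]>
[2] <C=9, E=∅, K=[fun]>
[3] <C=((λw. (if0 z then (let v = w in 6) else (let v = z in 2))) 6), E={z↦9}, K=∅>
[4] <C=(λw. (if0 z then (let v = w in 6) else (let v = z in 2))), E={z↦9}, K=[arg]>
[5] <C=6, E={z↦9}, K=[fun]>
[6] <C=(if0 z then (let v = w in 6) else (let v = z in 2)), E={w↦6, z↦9}, K=∅>
[7] <C=z, E={w↦6, z↦9}, K=[if0]>
[8] <C=(let v = z in 2), E={w↦6, z↦9}, K=∅>
[9] <C=z, E={w↦6, z↦9}, K=[let v]>
[10] <C=2, E={v↦9, w↦6, z↦9}, K=∅>
→ final value 2

Answer: 2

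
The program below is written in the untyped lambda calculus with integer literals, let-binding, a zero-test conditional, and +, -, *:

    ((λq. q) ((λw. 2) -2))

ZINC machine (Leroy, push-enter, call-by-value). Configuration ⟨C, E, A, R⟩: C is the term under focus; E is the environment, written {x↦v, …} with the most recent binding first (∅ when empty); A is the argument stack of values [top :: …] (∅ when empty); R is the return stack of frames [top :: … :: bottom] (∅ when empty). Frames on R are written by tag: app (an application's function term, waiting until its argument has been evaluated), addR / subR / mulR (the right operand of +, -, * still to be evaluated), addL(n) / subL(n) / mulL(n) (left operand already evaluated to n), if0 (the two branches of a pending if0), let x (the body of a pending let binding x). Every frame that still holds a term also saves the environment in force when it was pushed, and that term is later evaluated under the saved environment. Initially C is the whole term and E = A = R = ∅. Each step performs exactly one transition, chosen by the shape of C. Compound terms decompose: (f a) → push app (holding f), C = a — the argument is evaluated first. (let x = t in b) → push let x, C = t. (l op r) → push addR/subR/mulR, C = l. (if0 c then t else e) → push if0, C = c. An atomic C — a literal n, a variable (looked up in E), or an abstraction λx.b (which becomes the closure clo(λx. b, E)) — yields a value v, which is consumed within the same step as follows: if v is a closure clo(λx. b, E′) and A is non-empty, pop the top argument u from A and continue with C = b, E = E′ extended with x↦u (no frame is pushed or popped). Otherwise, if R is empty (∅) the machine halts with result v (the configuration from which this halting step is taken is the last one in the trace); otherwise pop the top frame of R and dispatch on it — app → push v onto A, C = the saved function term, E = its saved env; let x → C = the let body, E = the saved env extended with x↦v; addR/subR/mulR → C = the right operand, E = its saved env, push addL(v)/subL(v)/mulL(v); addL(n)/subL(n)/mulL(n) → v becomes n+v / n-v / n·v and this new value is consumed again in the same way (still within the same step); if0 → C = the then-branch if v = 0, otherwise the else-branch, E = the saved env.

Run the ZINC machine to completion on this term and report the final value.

[0] ⟨C=((λq. q) ((λw. 2) -2)); E=∅; A=∅; R=∅⟩
[1] ⟨C=((λw. 2) -2); E=∅; A=∅; R=[app]⟩
[2] ⟨C=-2; E=∅; A=∅; R=[app :: app]⟩
[3] ⟨C=(λw. 2); E=∅; A=[-2]; R=[app]⟩
[4] ⟨C=2; E={w↦-2}; A=∅; R=[app]⟩
[5] ⟨C=(λq. q); E=∅; A=[2]; R=∅⟩
[6] ⟨C=q; E={q↦2}; A=∅; R=∅⟩
→ final value 2

Answer: 2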